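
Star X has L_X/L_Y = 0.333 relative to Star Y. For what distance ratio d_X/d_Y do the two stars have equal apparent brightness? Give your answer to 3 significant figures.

0.577

Equal flux requires L_X/d_X² = L_Y/d_Y², so d_X/d_Y = √(L_X/L_Y)
= √(0.333) = 0.5771.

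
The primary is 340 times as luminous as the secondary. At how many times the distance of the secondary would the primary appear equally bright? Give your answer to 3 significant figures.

Equal flux requires L_p/d_p² = L_s/d_s², so d_p/d_s = √(L_p/L_s)
= √(340) = 18.44.

18.4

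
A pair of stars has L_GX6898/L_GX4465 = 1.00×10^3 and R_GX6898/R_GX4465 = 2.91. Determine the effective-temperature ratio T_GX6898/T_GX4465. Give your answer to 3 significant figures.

L ∝ R²T⁴ gives T ∝ (L/R²)^(1/4), so
T_GX6898/T_GX4465 = (1.00×10^3 / 2.91²)^(1/4) = (118.1)^(1/4) = 3.297.

3.30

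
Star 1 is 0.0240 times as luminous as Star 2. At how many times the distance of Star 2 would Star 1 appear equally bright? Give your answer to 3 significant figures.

Equal flux requires L_1/d_1² = L_2/d_2², so d_1/d_2 = √(L_1/L_2)
= √(0.0240) = 0.1549.

0.155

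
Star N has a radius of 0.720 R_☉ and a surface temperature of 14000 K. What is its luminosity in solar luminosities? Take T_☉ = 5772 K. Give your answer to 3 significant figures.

17.9 solar luminosities

L/L_☉ = (R/R_☉)² (T/T_☉)⁴ = (0.720)² × (14000/5772)⁴
       = 0.5184 × (2.426)⁴ = 0.5184 × 34.61 = 17.94.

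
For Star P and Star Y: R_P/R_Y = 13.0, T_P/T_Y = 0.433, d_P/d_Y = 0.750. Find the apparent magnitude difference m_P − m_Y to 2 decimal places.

-2.56

L_P/L_Y = (13.0)²(0.433)⁴ = 5.941.
F_P/F_Y = (L_P/L_Y)/(d_P/d_Y)² = 5.941/0.5625 = 10.56.
m_P − m_Y = −2.5 log₁₀(10.56) = -2.56.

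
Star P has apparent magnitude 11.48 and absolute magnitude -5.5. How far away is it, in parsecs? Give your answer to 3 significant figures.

m − M = 5 log₁₀(d/10 pc)
11.48 − (-5.5) = 16.98 = 5 log₁₀(d/10)
d = 10 × 10^(16.98/5) = 10 × 10^3.396 = 2.489×10^4 pc.

2.49×10^4 pc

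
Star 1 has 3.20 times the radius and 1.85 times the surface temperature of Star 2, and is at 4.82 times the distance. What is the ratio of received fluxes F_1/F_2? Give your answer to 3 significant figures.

5.16

L_1/L_2 = (R_1/R_2)²(T_1/T_2)⁴ = (3.20)² × (1.85)⁴ = 119.9.
F_1/F_2 = (L_1/L_2)/(d_1/d_2)² = 119.9 / (4.82)² = 5.163.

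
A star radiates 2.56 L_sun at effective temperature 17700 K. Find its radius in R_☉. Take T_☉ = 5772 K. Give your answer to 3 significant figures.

R/R_☉ = √(L/L_☉) / (T/T_☉)² = √(2.56) / (3.067)²
       = 1.600 / 9.404 = 0.1701.

0.170 R_☉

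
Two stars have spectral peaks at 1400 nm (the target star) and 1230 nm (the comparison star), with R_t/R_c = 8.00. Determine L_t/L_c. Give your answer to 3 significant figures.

38.1

Wien's law gives T ∝ 1/λ_max, so T_t/T_c = λ_c/λ_t = 1230/1400 = 0.8786.
Then L ∝ R²T⁴ gives L_t/L_c = (8.00)² × (0.8786)⁴ = 64.00 × 0.5958 = 38.13.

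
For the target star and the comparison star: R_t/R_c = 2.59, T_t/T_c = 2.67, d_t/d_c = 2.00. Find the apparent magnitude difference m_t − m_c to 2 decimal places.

-4.83

L_t/L_c = (2.59)²(2.67)⁴ = 340.9.
F_t/F_c = (L_t/L_c)/(d_t/d_c)² = 340.9/4.000 = 85.23.
m_t − m_c = −2.5 log₁₀(85.23) = -4.83.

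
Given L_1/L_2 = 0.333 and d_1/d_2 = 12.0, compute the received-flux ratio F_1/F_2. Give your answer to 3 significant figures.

0.00231

F = L/(4πd²), so F_1/F_2 = (L_1/L_2) / (d_1/d_2)²
= 0.333 / (12.0)² = 0.333 / 144.0 = 0.002313.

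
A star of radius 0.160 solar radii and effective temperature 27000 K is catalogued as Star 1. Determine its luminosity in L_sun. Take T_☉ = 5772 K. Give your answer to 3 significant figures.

12.3 L_sun

L/L_☉ = (R/R_☉)² (T/T_☉)⁴ = (0.160)² × (27000/5772)⁴
       = 0.02560 × (4.678)⁴ = 0.02560 × 478.8 = 12.26.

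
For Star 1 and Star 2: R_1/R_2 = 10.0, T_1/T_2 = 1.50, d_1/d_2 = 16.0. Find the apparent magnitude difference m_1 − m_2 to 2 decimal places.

L_1/L_2 = (10.0)²(1.50)⁴ = 506.2.
F_1/F_2 = (L_1/L_2)/(d_1/d_2)² = 506.2/256.0 = 1.978.
m_1 − m_2 = −2.5 log₁₀(1.978) = -0.74.

-0.74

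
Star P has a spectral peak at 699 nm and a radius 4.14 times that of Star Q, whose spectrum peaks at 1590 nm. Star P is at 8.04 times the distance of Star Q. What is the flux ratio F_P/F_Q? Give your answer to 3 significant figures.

Wien's law: T_P/T_Q = λ_Q/λ_P = 1590/699 = 2.275.
L_P/L_Q = (R_P/R_Q)²(T_P/T_Q)⁴ = (4.14)²(2.275)⁴ = 458.9.
F_P/F_Q = (L_P/L_Q)/(d_P/d_Q)² = 458.9/(8.04)² = 7.099.

7.10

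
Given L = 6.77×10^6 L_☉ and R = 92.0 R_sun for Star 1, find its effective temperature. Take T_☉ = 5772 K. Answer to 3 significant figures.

T/T_☉ = (L/L_☉)^(1/4) / (R/R_☉)^(1/2)
T = 5772 × (6.77×10^6)^(1/4) / √(92.0) = 5772 × 51.01 / 9.592 = 3.070×10^4 K.

3.07×10^4 K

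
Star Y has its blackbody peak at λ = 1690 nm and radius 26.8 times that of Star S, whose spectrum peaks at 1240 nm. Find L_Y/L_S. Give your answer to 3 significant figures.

208

Wien's law gives T ∝ 1/λ_max, so T_Y/T_S = λ_S/λ_Y = 1240/1690 = 0.7337.
Then L ∝ R²T⁴ gives L_Y/L_S = (26.8)² × (0.7337)⁴ = 718.2 × 0.2898 = 208.2.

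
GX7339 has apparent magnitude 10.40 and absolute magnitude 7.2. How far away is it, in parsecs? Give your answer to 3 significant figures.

43.7 pc

m − M = 5 log₁₀(d/10 pc)
10.40 − (7.2) = 3.20 = 5 log₁₀(d/10)
d = 10 × 10^(3.20/5) = 10 × 10^0.640 = 43.65 pc.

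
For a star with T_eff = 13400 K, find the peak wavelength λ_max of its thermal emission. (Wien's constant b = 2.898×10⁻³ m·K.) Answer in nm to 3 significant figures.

λ_max = b/T = 2.898×10⁻³ / 13400 = 2.16×10^-7 m = 216.3 nm.

216 nm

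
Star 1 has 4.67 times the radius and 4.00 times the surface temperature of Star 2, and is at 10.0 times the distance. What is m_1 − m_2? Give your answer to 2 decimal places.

L_1/L_2 = (4.67)²(4.00)⁴ = 5583.
F_1/F_2 = (L_1/L_2)/(d_1/d_2)² = 5583/100.0 = 55.83.
m_1 − m_2 = −2.5 log₁₀(55.83) = -4.37.

-4.37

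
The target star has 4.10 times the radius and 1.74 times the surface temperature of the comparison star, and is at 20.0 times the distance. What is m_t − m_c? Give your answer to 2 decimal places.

1.04

L_t/L_c = (4.10)²(1.74)⁴ = 154.1.
F_t/F_c = (L_t/L_c)/(d_t/d_c)² = 154.1/400.0 = 0.3852.
m_t − m_c = −2.5 log₁₀(0.3852) = 1.04.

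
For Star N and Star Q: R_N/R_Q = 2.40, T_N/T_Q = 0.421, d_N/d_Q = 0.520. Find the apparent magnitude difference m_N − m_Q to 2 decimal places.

L_N/L_Q = (2.40)²(0.421)⁴ = 0.1809.
F_N/F_Q = (L_N/L_Q)/(d_N/d_Q)² = 0.1809/0.2704 = 0.6692.
m_N − m_Q = −2.5 log₁₀(0.6692) = 0.44.

0.44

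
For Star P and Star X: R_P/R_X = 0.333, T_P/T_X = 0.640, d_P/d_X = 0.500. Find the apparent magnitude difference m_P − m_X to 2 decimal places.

2.82

L_P/L_X = (0.333)²(0.640)⁴ = 0.01860.
F_P/F_X = (L_P/L_X)/(d_P/d_X)² = 0.01860/0.2500 = 0.07442.
m_P − m_X = −2.5 log₁₀(0.07442) = 2.82.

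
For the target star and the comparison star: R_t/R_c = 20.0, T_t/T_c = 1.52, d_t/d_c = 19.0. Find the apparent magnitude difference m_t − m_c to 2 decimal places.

-1.93

L_t/L_c = (20.0)²(1.52)⁴ = 2135.
F_t/F_c = (L_t/L_c)/(d_t/d_c)² = 2135/361.0 = 5.915.
m_t − m_c = −2.5 log₁₀(5.915) = -1.93.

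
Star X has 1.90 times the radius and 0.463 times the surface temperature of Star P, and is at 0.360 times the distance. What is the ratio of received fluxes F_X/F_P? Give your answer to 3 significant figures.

L_X/L_P = (R_X/R_P)²(T_X/T_P)⁴ = (1.90)² × (0.463)⁴ = 0.1659.
F_X/F_P = (L_X/L_P)/(d_X/d_P)² = 0.1659 / (0.360)² = 1.280.

1.28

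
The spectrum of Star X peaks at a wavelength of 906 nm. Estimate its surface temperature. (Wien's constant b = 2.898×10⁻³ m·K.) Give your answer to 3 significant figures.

3.20×10^3 K

T = b/λ_max = 2.898×10⁻³ / (906×10⁻⁹) = 3199 K.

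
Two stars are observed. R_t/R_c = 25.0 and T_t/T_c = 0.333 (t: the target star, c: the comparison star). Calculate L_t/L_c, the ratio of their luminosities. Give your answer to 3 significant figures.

7.69

From the Stefan–Boltzmann law, L ∝ R²T⁴, so
L_t/L_c = (R_t/R_c)² (T_t/T_c)⁴ = (25.0)² × (0.333)⁴ = 625.0 × 0.01230 = 7.685.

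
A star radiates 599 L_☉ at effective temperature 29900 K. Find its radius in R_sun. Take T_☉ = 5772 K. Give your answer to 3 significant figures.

R/R_☉ = √(L/L_☉) / (T/T_☉)² = √(599) / (5.180)²
       = 24.47 / 26.83 = 0.9121.

0.912 R_sun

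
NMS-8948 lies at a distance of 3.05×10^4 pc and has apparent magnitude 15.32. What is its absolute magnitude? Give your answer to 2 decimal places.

M = m − 5 log₁₀(d/10 pc) = 15.32 − 5 log₁₀(3.05×10^4/10)
  = 15.32 − 5 × 3.484 = 15.32 − 17.42 = -2.10.

-2.10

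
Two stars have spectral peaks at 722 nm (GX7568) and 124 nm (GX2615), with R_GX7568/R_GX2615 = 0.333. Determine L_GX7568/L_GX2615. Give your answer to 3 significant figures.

Wien's law gives T ∝ 1/λ_max, so T_GX7568/T_GX2615 = λ_GX2615/λ_GX7568 = 124/722 = 0.1717.
Then L ∝ R²T⁴ gives L_GX7568/L_GX2615 = (0.333)² × (0.1717)⁴ = 0.1109 × 8.700×10^-4 = 9.648×10^-5.

9.65×10^-5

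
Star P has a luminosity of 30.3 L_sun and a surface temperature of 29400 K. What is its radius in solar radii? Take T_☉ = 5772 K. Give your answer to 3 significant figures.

0.212 solar radii

R/R_☉ = √(L/L_☉) / (T/T_☉)² = √(30.3) / (5.094)²
       = 5.505 / 25.94 = 0.2122.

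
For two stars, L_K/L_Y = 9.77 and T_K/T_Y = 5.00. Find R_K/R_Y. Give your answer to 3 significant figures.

L ∝ R²T⁴ gives R ∝ √L / T², so
R_K/R_Y = √(9.77) / (5.00)² = 3.126 / 25.00 = 0.1250.

0.125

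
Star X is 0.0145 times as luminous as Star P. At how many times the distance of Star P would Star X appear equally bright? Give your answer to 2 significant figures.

Equal flux requires L_X/d_X² = L_P/d_P², so d_X/d_P = √(L_X/L_P)
= √(0.0145) = 0.1204.

0.12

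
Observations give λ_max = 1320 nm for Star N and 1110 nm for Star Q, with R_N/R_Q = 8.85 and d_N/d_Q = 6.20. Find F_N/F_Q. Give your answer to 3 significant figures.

1.02

Wien's law: T_N/T_Q = λ_Q/λ_N = 1110/1320 = 0.8409.
L_N/L_Q = (R_N/R_Q)²(T_N/T_Q)⁴ = (8.85)²(0.8409)⁴ = 39.16.
F_N/F_Q = (L_N/L_Q)/(d_N/d_Q)² = 39.16/(6.20)² = 1.019.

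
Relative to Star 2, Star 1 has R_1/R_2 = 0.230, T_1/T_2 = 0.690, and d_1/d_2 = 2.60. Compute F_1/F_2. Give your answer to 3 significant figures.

0.00177

L_1/L_2 = (R_1/R_2)²(T_1/T_2)⁴ = (0.230)² × (0.690)⁴ = 0.01199.
F_1/F_2 = (L_1/L_2)/(d_1/d_2)² = 0.01199 / (2.60)² = 0.001774.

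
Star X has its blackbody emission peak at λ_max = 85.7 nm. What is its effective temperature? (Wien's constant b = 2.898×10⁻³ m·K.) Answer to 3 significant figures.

3.38×10^4 K

T = b/λ_max = 2.898×10⁻³ / (85.7×10⁻⁹) = 3.382×10^4 K.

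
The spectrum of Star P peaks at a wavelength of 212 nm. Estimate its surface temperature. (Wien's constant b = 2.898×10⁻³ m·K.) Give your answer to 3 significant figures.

1.37×10^4 K

T = b/λ_max = 2.898×10⁻³ / (212×10⁻⁹) = 1.367×10^4 K.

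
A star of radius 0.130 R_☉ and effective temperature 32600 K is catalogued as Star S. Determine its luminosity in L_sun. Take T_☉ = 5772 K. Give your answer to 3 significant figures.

17.2 L_sun

L/L_☉ = (R/R_☉)² (T/T_☉)⁴ = (0.130)² × (32600/5772)⁴
       = 0.01690 × (5.648)⁴ = 0.01690 × 1018 = 17.20.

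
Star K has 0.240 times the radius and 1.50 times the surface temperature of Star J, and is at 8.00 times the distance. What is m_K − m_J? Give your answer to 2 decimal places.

L_K/L_J = (0.240)²(1.50)⁴ = 0.2916.
F_K/F_J = (L_K/L_J)/(d_K/d_J)² = 0.2916/64.00 = 0.004556.
m_K − m_J = −2.5 log₁₀(0.004556) = 5.85.

5.85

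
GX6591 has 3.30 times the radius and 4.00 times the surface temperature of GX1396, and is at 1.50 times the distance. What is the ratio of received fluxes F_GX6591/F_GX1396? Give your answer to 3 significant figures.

L_GX6591/L_GX1396 = (R_GX6591/R_GX1396)²(T_GX6591/T_GX1396)⁴ = (3.30)² × (4.00)⁴ = 2788.
F_GX6591/F_GX1396 = (L_GX6591/L_GX1396)/(d_GX6591/d_GX1396)² = 2788 / (1.50)² = 1239.

1.24×10^3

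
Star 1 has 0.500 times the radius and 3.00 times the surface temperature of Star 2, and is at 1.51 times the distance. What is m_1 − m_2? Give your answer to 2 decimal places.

-2.37

L_1/L_2 = (0.500)²(3.00)⁴ = 20.25.
F_1/F_2 = (L_1/L_2)/(d_1/d_2)² = 20.25/2.280 = 8.881.
m_1 − m_2 = −2.5 log₁₀(8.881) = -2.37.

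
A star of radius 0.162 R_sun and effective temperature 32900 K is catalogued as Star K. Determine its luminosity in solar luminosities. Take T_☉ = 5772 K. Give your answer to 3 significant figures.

L/L_☉ = (R/R_☉)² (T/T_☉)⁴ = (0.162)² × (32900/5772)⁴
       = 0.02624 × (5.700)⁴ = 0.02624 × 1056 = 27.70.

27.7 solar luminosities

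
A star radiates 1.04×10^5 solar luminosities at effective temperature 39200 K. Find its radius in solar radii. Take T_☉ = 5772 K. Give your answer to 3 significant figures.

R/R_☉ = √(L/L_☉) / (T/T_☉)² = √(1.04×10^5) / (6.791)²
       = 322.5 / 46.12 = 6.992.

6.99 solar radii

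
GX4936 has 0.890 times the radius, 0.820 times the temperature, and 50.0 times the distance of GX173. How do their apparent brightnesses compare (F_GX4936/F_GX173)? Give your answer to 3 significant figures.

L_GX4936/L_GX173 = (R_GX4936/R_GX173)²(T_GX4936/T_GX173)⁴ = (0.890)² × (0.820)⁴ = 0.3581.
F_GX4936/F_GX173 = (L_GX4936/L_GX173)/(d_GX4936/d_GX173)² = 0.3581 / (50.0)² = 1.433×10^-4.

1.43×10^-4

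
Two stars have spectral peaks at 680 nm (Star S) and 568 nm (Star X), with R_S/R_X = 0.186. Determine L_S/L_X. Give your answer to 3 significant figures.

0.0168

Wien's law gives T ∝ 1/λ_max, so T_S/T_X = λ_X/λ_S = 568/680 = 0.8353.
Then L ∝ R²T⁴ gives L_S/L_X = (0.186)² × (0.8353)⁴ = 0.03460 × 0.4868 = 0.01684.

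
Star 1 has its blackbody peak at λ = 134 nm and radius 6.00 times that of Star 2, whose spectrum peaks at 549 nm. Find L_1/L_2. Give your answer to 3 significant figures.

Wien's law gives T ∝ 1/λ_max, so T_1/T_2 = λ_2/λ_1 = 549/134 = 4.097.
Then L ∝ R²T⁴ gives L_1/L_2 = (6.00)² × (4.097)⁴ = 36.00 × 281.8 = 1.014×10^4.

1.01×10^4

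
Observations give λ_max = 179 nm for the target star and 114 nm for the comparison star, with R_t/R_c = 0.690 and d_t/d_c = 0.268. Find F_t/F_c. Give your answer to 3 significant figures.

1.09

Wien's law: T_t/T_c = λ_c/λ_t = 114/179 = 0.6369.
L_t/L_c = (R_t/R_c)²(T_t/T_c)⁴ = (0.690)²(0.6369)⁴ = 0.07833.
F_t/F_c = (L_t/L_c)/(d_t/d_c)² = 0.07833/(0.268)² = 1.091.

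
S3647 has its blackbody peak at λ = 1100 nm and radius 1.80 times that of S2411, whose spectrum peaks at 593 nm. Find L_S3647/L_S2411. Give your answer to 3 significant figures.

0.274

Wien's law gives T ∝ 1/λ_max, so T_S3647/T_S2411 = λ_S2411/λ_S3647 = 593/1100 = 0.5391.
Then L ∝ R²T⁴ gives L_S3647/L_S2411 = (1.80)² × (0.5391)⁴ = 3.240 × 0.08446 = 0.2736.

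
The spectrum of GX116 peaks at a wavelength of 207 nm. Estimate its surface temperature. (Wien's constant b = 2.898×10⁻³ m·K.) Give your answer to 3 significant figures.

1.40×10^4 K

T = b/λ_max = 2.898×10⁻³ / (207×10⁻⁹) = 1.400×10^4 K.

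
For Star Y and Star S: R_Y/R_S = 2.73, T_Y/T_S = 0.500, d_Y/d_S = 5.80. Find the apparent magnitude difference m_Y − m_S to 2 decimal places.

L_Y/L_S = (2.73)²(0.500)⁴ = 0.4658.
F_Y/F_S = (L_Y/L_S)/(d_Y/d_S)² = 0.4658/33.64 = 0.01385.
m_Y − m_S = −2.5 log₁₀(0.01385) = 4.65.

4.65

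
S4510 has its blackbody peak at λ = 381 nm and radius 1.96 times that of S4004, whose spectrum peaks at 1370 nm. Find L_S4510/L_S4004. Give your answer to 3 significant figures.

642

Wien's law gives T ∝ 1/λ_max, so T_S4510/T_S4004 = λ_S4004/λ_S4510 = 1370/381 = 3.596.
Then L ∝ R²T⁴ gives L_S4510/L_S4004 = (1.96)² × (3.596)⁴ = 3.842 × 167.2 = 642.2.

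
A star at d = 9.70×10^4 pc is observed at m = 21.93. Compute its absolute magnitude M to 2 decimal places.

M = m − 5 log₁₀(d/10 pc) = 21.93 − 5 log₁₀(9.70×10^4/10)
  = 21.93 − 5 × 3.987 = 21.93 − 19.93 = 2.00.

2.00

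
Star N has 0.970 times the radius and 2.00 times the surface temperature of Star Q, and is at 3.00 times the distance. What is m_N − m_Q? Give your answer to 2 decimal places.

-0.56

L_N/L_Q = (0.970)²(2.00)⁴ = 15.05.
F_N/F_Q = (L_N/L_Q)/(d_N/d_Q)² = 15.05/9.000 = 1.673.
m_N − m_Q = −2.5 log₁₀(1.673) = -0.56.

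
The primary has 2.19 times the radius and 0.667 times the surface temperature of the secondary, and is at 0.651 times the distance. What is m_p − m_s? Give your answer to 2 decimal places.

L_p/L_s = (2.19)²(0.667)⁴ = 0.9493.
F_p/F_s = (L_p/L_s)/(d_p/d_s)² = 0.9493/0.4238 = 2.240.
m_p − m_s = −2.5 log₁₀(2.240) = -0.88.

-0.88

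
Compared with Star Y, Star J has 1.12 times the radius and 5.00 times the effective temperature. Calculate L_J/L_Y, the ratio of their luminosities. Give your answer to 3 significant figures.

784

From the Stefan–Boltzmann law, L ∝ R²T⁴, so
L_J/L_Y = (R_J/R_Y)² (T_J/T_Y)⁴ = (1.12)² × (5.00)⁴ = 1.254 × 625.0 = 784.0.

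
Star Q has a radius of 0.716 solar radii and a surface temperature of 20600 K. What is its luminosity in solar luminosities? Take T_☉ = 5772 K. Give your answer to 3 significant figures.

L/L_☉ = (R/R_☉)² (T/T_☉)⁴ = (0.716)² × (20600/5772)⁴
       = 0.5127 × (3.569)⁴ = 0.5127 × 162.2 = 83.17.

83.2 solar luminosities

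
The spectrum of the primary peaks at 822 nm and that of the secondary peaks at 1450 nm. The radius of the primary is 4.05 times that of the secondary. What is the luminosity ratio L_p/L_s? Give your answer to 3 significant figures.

Wien's law gives T ∝ 1/λ_max, so T_p/T_s = λ_s/λ_p = 1450/822 = 1.764.
Then L ∝ R²T⁴ gives L_p/L_s = (4.05)² × (1.764)⁴ = 16.40 × 9.682 = 158.8.

159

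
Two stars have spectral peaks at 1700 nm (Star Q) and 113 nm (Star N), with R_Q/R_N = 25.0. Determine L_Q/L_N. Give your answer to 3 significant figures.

Wien's law gives T ∝ 1/λ_max, so T_Q/T_N = λ_N/λ_Q = 113/1700 = 0.06647.
Then L ∝ R²T⁴ gives L_Q/L_N = (25.0)² × (0.06647)⁴ = 625.0 × 1.952×10^-5 = 0.01220.

0.0122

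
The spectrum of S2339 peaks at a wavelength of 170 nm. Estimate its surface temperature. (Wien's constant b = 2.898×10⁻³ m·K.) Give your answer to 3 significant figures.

T = b/λ_max = 2.898×10⁻³ / (170×10⁻⁹) = 1.705×10^4 K.

1.70×10^4 K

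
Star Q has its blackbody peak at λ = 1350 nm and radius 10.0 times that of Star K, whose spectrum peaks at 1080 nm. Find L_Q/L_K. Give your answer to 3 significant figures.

41.0

Wien's law gives T ∝ 1/λ_max, so T_Q/T_K = λ_K/λ_Q = 1080/1350 = 0.8000.
Then L ∝ R²T⁴ gives L_Q/L_K = (10.0)² × (0.8000)⁴ = 100.0 × 0.4096 = 40.96.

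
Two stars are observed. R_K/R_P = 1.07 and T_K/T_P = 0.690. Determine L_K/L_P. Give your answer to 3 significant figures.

From the Stefan–Boltzmann law, L ∝ R²T⁴, so
L_K/L_P = (R_K/R_P)² (T_K/T_P)⁴ = (1.07)² × (0.690)⁴ = 1.145 × 0.2267 = 0.2595.

0.260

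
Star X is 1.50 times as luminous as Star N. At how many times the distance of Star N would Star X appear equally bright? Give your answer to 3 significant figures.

Equal flux requires L_X/d_X² = L_N/d_N², so d_X/d_N = √(L_X/L_N)
= √(1.50) = 1.225.

1.22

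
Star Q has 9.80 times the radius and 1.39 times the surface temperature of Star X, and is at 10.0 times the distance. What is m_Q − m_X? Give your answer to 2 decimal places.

L_Q/L_X = (9.80)²(1.39)⁴ = 358.5.
F_Q/F_X = (L_Q/L_X)/(d_Q/d_X)² = 358.5/100.0 = 3.585.
m_Q − m_X = −2.5 log₁₀(3.585) = -1.39.

-1.39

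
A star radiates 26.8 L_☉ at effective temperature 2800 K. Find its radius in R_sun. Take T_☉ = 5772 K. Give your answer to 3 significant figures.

22.0 R_sun

R/R_☉ = √(L/L_☉) / (T/T_☉)² = √(26.8) / (0.4851)²
       = 5.177 / 0.2353 = 22.00.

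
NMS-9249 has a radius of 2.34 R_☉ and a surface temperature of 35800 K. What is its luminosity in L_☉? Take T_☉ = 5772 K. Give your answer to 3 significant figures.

8.10×10^3 L_☉

L/L_☉ = (R/R_☉)² (T/T_☉)⁴ = (2.34)² × (35800/5772)⁴
       = 5.476 × (6.202)⁴ = 5.476 × 1480 = 8103.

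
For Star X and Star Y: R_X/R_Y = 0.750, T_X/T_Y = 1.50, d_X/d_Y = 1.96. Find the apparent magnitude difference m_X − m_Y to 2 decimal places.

L_X/L_Y = (0.750)²(1.50)⁴ = 2.848.
F_X/F_Y = (L_X/L_Y)/(d_X/d_Y)² = 2.848/3.842 = 0.7413.
m_X − m_Y = −2.5 log₁₀(0.7413) = 0.33.

0.33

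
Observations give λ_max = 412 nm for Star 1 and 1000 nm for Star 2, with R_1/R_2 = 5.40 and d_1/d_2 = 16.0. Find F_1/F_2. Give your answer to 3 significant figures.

3.95

Wien's law: T_1/T_2 = λ_2/λ_1 = 1000/412 = 2.427.
L_1/L_2 = (R_1/R_2)²(T_1/T_2)⁴ = (5.40)²(2.427)⁴ = 1012.
F_1/F_2 = (L_1/L_2)/(d_1/d_2)² = 1012/(16.0)² = 3.953.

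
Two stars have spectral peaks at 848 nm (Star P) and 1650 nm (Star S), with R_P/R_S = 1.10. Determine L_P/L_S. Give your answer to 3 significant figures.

17.3

Wien's law gives T ∝ 1/λ_max, so T_P/T_S = λ_S/λ_P = 1650/848 = 1.946.
Then L ∝ R²T⁴ gives L_P/L_S = (1.10)² × (1.946)⁴ = 1.210 × 14.33 = 17.34.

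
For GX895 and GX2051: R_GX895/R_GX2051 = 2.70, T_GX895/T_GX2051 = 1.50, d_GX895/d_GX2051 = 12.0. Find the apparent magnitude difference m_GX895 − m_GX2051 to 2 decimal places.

1.48

L_GX895/L_GX2051 = (2.70)²(1.50)⁴ = 36.91.
F_GX895/F_GX2051 = (L_GX895/L_GX2051)/(d_GX895/d_GX2051)² = 36.91/144.0 = 0.2563.
m_GX895 − m_GX2051 = −2.5 log₁₀(0.2563) = 1.48.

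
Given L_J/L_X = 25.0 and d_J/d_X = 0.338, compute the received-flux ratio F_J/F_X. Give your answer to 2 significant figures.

F = L/(4πd²), so F_J/F_X = (L_J/L_X) / (d_J/d_X)²
= 25.0 / (0.338)² = 25.0 / 0.1142 = 218.8.

2.2×10^2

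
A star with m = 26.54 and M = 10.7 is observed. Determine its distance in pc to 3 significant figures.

m − M = 5 log₁₀(d/10 pc)
26.54 − (10.7) = 15.84 = 5 log₁₀(d/10)
d = 10 × 10^(15.84/5) = 10 × 10^3.168 = 1.472×10^4 pc.

1.47×10^4 pc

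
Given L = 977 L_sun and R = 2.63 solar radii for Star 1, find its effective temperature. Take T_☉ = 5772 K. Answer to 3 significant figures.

T/T_☉ = (L/L_☉)^(1/4) / (R/R_☉)^(1/2)
T = 5772 × (977)^(1/4) / √(2.63) = 5772 × 5.591 / 1.622 = 1.990×10^4 K.

1.99×10^4 K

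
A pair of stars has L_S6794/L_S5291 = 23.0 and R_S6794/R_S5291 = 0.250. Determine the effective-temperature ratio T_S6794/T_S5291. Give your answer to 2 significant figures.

4.4

L ∝ R²T⁴ gives T ∝ (L/R²)^(1/4), so
T_S6794/T_S5291 = (23.0 / 0.250²)^(1/4) = (368.0)^(1/4) = 4.380.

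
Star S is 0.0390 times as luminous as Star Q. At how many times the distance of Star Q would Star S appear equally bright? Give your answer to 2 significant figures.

Equal flux requires L_S/d_S² = L_Q/d_Q², so d_S/d_Q = √(L_S/L_Q)
= √(0.0390) = 0.1975.

0.20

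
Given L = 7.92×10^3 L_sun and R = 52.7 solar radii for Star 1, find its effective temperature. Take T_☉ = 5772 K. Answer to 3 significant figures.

7.50×10^3 K

T/T_☉ = (L/L_☉)^(1/4) / (R/R_☉)^(1/2)
T = 5772 × (7.92×10^3)^(1/4) / √(52.7) = 5772 × 9.434 / 7.259 = 7501 K.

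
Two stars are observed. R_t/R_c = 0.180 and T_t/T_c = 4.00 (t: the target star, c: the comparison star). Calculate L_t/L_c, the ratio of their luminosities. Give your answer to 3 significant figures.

From the Stefan–Boltzmann law, L ∝ R²T⁴, so
L_t/L_c = (R_t/R_c)² (T_t/T_c)⁴ = (0.180)² × (4.00)⁴ = 0.03240 × 256.0 = 8.294.

8.29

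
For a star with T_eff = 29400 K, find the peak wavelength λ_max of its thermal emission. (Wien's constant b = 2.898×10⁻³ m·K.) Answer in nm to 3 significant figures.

98.6 nm

λ_max = b/T = 2.898×10⁻³ / 29400 = 9.86×10^-8 m = 98.57 nm.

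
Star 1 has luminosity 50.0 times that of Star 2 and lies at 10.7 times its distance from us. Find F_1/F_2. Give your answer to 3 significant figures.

0.437

F = L/(4πd²), so F_1/F_2 = (L_1/L_2) / (d_1/d_2)²
= 50.0 / (10.7)² = 50.0 / 114.5 = 0.4367.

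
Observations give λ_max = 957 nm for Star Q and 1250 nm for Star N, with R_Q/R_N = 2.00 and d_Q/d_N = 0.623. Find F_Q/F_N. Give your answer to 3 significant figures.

30.0

Wien's law: T_Q/T_N = λ_N/λ_Q = 1250/957 = 1.306.
L_Q/L_N = (R_Q/R_N)²(T_Q/T_N)⁴ = (2.00)²(1.306)⁴ = 11.64.
F_Q/F_N = (L_Q/L_N)/(d_Q/d_N)² = 11.64/(0.623)² = 30.00.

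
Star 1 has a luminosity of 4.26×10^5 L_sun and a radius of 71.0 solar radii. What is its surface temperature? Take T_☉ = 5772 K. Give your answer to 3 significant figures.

T/T_☉ = (L/L_☉)^(1/4) / (R/R_☉)^(1/2)
T = 5772 × (4.26×10^5)^(1/4) / √(71.0) = 5772 × 25.55 / 8.426 = 1.750×10^4 K.

1.75×10^4 K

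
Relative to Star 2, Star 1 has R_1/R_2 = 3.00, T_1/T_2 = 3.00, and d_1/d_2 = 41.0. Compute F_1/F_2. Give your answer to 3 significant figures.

0.434

L_1/L_2 = (R_1/R_2)²(T_1/T_2)⁴ = (3.00)² × (3.00)⁴ = 729.0.
F_1/F_2 = (L_1/L_2)/(d_1/d_2)² = 729.0 / (41.0)² = 0.4337.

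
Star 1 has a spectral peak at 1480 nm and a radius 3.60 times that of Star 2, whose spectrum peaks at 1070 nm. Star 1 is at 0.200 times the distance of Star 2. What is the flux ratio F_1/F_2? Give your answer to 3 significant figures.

Wien's law: T_1/T_2 = λ_2/λ_1 = 1070/1480 = 0.7230.
L_1/L_2 = (R_1/R_2)²(T_1/T_2)⁴ = (3.60)²(0.7230)⁴ = 3.541.
F_1/F_2 = (L_1/L_2)/(d_1/d_2)² = 3.541/(0.200)² = 88.52.

88.5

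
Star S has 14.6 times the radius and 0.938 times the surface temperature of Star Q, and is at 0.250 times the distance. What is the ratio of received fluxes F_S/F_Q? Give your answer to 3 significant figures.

2.64×10^3

L_S/L_Q = (R_S/R_Q)²(T_S/T_Q)⁴ = (14.6)² × (0.938)⁴ = 165.0.
F_S/F_Q = (L_S/L_Q)/(d_S/d_Q)² = 165.0 / (0.250)² = 2640.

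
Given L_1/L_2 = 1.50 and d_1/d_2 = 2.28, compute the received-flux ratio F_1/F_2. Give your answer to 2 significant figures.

0.29

F = L/(4πd²), so F_1/F_2 = (L_1/L_2) / (d_1/d_2)²
= 1.50 / (2.28)² = 1.50 / 5.198 = 0.2886.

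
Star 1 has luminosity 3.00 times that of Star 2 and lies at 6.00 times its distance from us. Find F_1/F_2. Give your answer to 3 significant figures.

0.0833

F = L/(4πd²), so F_1/F_2 = (L_1/L_2) / (d_1/d_2)²
= 3.00 / (6.00)² = 3.00 / 36.00 = 0.08333.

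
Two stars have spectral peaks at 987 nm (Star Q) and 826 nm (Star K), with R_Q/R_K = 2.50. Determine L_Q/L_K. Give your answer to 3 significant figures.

Wien's law gives T ∝ 1/λ_max, so T_Q/T_K = λ_K/λ_Q = 826/987 = 0.8369.
Then L ∝ R²T⁴ gives L_Q/L_K = (2.50)² × (0.8369)⁴ = 6.250 × 0.4905 = 3.066.

3.07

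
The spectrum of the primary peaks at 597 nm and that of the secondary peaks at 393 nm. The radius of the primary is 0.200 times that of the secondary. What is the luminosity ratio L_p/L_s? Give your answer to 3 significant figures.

Wien's law gives T ∝ 1/λ_max, so T_p/T_s = λ_s/λ_p = 393/597 = 0.6583.
Then L ∝ R²T⁴ gives L_p/L_s = (0.200)² × (0.6583)⁴ = 0.04000 × 0.1878 = 0.007512.

0.00751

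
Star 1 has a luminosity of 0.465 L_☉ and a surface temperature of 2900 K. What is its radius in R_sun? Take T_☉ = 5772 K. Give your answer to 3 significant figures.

R/R_☉ = √(L/L_☉) / (T/T_☉)² = √(0.465) / (0.5024)²
       = 0.6819 / 0.2524 = 2.701.

2.70 R_sun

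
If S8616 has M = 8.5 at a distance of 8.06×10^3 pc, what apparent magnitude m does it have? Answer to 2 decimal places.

23.03

m = M + 5 log₁₀(d/10 pc) = 8.5 + 5 log₁₀(8.06×10^3/10)
  = 8.5 + 5 × 2.906 = 8.5 + 14.53 = 23.03.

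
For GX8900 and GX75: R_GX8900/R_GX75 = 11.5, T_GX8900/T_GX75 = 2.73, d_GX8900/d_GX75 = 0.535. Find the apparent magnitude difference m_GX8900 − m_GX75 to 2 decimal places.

-11.02

L_GX8900/L_GX75 = (11.5)²(2.73)⁴ = 7346.
F_GX8900/F_GX75 = (L_GX8900/L_GX75)/(d_GX8900/d_GX75)² = 7346/0.2862 = 2.566×10^4.
m_GX8900 − m_GX75 = −2.5 log₁₀(2.566×10^4) = -11.02.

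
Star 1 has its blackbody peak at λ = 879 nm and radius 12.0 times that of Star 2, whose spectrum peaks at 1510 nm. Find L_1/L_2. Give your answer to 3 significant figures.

1.25×10^3

Wien's law gives T ∝ 1/λ_max, so T_1/T_2 = λ_2/λ_1 = 1510/879 = 1.718.
Then L ∝ R²T⁴ gives L_1/L_2 = (12.0)² × (1.718)⁴ = 144.0 × 8.709 = 1254.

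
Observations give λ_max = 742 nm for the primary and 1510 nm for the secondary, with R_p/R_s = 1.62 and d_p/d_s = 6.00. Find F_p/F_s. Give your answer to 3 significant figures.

Wien's law: T_p/T_s = λ_s/λ_p = 1510/742 = 2.035.
L_p/L_s = (R_p/R_s)²(T_p/T_s)⁴ = (1.62)²(2.035)⁴ = 45.01.
F_p/F_s = (L_p/L_s)/(d_p/d_s)² = 45.01/(6.00)² = 1.250.

1.25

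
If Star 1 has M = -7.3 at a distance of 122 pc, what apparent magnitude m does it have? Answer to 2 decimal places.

m = M + 5 log₁₀(d/10 pc) = -7.3 + 5 log₁₀(122/10)
  = -7.3 + 5 × 1.086 = -7.3 + 5.43 = -1.87.

-1.87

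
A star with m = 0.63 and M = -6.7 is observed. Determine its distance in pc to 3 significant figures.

m − M = 5 log₁₀(d/10 pc)
0.63 − (-6.7) = 7.33 = 5 log₁₀(d/10)
d = 10 × 10^(7.33/5) = 10 × 10^1.466 = 292.4 pc.

292 pc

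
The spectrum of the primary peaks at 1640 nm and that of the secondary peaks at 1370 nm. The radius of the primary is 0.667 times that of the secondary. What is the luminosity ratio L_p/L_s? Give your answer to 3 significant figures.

0.217

Wien's law gives T ∝ 1/λ_max, so T_p/T_s = λ_s/λ_p = 1370/1640 = 0.8354.
Then L ∝ R²T⁴ gives L_p/L_s = (0.667)² × (0.8354)⁴ = 0.4449 × 0.4870 = 0.2166.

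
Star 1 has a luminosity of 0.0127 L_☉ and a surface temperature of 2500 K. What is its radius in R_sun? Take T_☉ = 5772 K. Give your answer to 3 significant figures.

R/R_☉ = √(L/L_☉) / (T/T_☉)² = √(0.0127) / (0.4331)²
       = 0.1127 / 0.1876 = 0.6007.

0.601 R_sun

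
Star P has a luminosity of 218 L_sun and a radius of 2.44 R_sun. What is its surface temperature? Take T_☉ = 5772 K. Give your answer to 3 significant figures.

T/T_☉ = (L/L_☉)^(1/4) / (R/R_☉)^(1/2)
T = 5772 × (218)^(1/4) / √(2.44) = 5772 × 3.843 / 1.562 = 1.420×10^4 K.

1.42×10^4 K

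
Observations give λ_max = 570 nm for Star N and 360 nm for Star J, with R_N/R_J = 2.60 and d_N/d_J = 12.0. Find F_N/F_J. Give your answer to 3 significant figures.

0.00747

Wien's law: T_N/T_J = λ_J/λ_N = 360/570 = 0.6316.
L_N/L_J = (R_N/R_J)²(T_N/T_J)⁴ = (2.60)²(0.6316)⁴ = 1.076.
F_N/F_J = (L_N/L_J)/(d_N/d_J)² = 1.076/(12.0)² = 0.007470.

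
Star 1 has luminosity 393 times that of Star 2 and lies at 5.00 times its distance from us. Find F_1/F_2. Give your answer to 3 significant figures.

F = L/(4πd²), so F_1/F_2 = (L_1/L_2) / (d_1/d_2)²
= 393 / (5.00)² = 393 / 25.00 = 15.72.

15.7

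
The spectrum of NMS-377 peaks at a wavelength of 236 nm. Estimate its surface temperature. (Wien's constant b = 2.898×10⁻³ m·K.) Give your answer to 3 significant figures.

T = b/λ_max = 2.898×10⁻³ / (236×10⁻⁹) = 1.228×10^4 K.

1.23×10^4 K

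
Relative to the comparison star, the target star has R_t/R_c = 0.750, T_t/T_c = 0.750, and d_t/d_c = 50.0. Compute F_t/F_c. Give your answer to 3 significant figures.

L_t/L_c = (R_t/R_c)²(T_t/T_c)⁴ = (0.750)² × (0.750)⁴ = 0.1780.
F_t/F_c = (L_t/L_c)/(d_t/d_c)² = 0.1780 / (50.0)² = 7.119×10^-5.

7.12×10^-5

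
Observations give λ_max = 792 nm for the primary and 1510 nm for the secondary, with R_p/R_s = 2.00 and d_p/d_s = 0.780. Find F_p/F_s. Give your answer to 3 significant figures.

Wien's law: T_p/T_s = λ_s/λ_p = 1510/792 = 1.907.
L_p/L_s = (R_p/R_s)²(T_p/T_s)⁴ = (2.00)²(1.907)⁴ = 52.85.
F_p/F_s = (L_p/L_s)/(d_p/d_s)² = 52.85/(0.780)² = 86.87.

86.9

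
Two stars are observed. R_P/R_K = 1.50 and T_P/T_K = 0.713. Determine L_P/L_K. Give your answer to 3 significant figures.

0.581

From the Stefan–Boltzmann law, L ∝ R²T⁴, so
L_P/L_K = (R_P/R_K)² (T_P/T_K)⁴ = (1.50)² × (0.713)⁴ = 2.250 × 0.2584 = 0.5815.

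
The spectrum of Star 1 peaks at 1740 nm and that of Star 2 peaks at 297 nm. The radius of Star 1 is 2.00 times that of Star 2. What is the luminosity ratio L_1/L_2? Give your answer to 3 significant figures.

Wien's law gives T ∝ 1/λ_max, so T_1/T_2 = λ_2/λ_1 = 297/1740 = 0.1707.
Then L ∝ R²T⁴ gives L_1/L_2 = (2.00)² × (0.1707)⁴ = 4.000 × 8.488×10^-4 = 0.003395.

0.00340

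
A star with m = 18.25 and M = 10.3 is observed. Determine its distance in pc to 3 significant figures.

m − M = 5 log₁₀(d/10 pc)
18.25 − (10.3) = 7.95 = 5 log₁₀(d/10)
d = 10 × 10^(7.95/5) = 10 × 10^1.590 = 389.0 pc.

389 pc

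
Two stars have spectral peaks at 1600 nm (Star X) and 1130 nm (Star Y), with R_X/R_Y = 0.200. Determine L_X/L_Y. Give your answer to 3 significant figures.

Wien's law gives T ∝ 1/λ_max, so T_X/T_Y = λ_Y/λ_X = 1130/1600 = 0.7063.
Then L ∝ R²T⁴ gives L_X/L_Y = (0.200)² × (0.7063)⁴ = 0.04000 × 0.2488 = 0.009952.

0.00995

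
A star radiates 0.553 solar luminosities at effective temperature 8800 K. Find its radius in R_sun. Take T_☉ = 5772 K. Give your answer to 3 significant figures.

R/R_☉ = √(L/L_☉) / (T/T_☉)² = √(0.553) / (1.525)²
       = 0.7436 / 2.324 = 0.3199.

0.320 R_sun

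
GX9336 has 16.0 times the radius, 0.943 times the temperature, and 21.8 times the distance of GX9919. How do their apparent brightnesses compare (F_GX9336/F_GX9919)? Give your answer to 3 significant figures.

0.426

L_GX9336/L_GX9919 = (R_GX9336/R_GX9919)²(T_GX9336/T_GX9919)⁴ = (16.0)² × (0.943)⁴ = 202.4.
F_GX9336/F_GX9919 = (L_GX9336/L_GX9919)/(d_GX9336/d_GX9919)² = 202.4 / (21.8)² = 0.4260.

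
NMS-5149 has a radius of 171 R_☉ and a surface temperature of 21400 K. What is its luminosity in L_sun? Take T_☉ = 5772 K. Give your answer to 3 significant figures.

L/L_☉ = (R/R_☉)² (T/T_☉)⁴ = (171)² × (21400/5772)⁴
       = 2.924×10^4 × (3.708)⁴ = 2.924×10^4 × 189.0 = 5.525×10^6.

5.53×10^6 L_sun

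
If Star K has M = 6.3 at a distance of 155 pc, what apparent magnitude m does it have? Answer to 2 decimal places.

m = M + 5 log₁₀(d/10 pc) = 6.3 + 5 log₁₀(155/10)
  = 6.3 + 5 × 1.190 = 6.3 + 5.95 = 12.25.

12.25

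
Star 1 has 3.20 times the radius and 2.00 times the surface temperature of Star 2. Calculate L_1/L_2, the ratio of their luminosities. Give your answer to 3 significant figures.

164

From the Stefan–Boltzmann law, L ∝ R²T⁴, so
L_1/L_2 = (R_1/R_2)² (T_1/T_2)⁴ = (3.20)² × (2.00)⁴ = 10.24 × 16.00 = 163.8.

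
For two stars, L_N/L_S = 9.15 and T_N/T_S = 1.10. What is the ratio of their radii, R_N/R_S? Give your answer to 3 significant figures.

2.50

L ∝ R²T⁴ gives R ∝ √L / T², so
R_N/R_S = √(9.15) / (1.10)² = 3.025 / 1.210 = 2.500.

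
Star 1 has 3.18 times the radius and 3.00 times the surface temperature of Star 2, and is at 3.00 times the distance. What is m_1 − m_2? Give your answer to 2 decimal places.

L_1/L_2 = (3.18)²(3.00)⁴ = 819.1.
F_1/F_2 = (L_1/L_2)/(d_1/d_2)² = 819.1/9.000 = 91.01.
m_1 − m_2 = −2.5 log₁₀(91.01) = -4.90.

-4.90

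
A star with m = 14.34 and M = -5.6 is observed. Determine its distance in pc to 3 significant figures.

m − M = 5 log₁₀(d/10 pc)
14.34 − (-5.6) = 19.94 = 5 log₁₀(d/10)
d = 10 × 10^(19.94/5) = 10 × 10^3.988 = 9.727×10^4 pc.

9.73×10^4 pc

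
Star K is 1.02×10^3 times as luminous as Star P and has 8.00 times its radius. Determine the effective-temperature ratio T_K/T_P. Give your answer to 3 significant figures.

2.00

L ∝ R²T⁴ gives T ∝ (L/R²)^(1/4), so
T_K/T_P = (1.02×10^3 / 8.00²)^(1/4) = (15.94)^(1/4) = 1.998.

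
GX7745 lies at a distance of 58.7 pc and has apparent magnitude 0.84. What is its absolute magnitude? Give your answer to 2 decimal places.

-3.00

M = m − 5 log₁₀(d/10 pc) = 0.84 − 5 log₁₀(58.7/10)
  = 0.84 − 5 × 0.769 = 0.84 − 3.84 = -3.00.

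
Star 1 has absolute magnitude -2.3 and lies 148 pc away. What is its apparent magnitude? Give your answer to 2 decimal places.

m = M + 5 log₁₀(d/10 pc) = -2.3 + 5 log₁₀(148/10)
  = -2.3 + 5 × 1.170 = -2.3 + 5.85 = 3.55.

3.55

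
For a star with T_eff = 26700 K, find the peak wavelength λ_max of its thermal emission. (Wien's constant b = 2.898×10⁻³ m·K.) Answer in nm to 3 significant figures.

109 nm

λ_max = b/T = 2.898×10⁻³ / 26700 = 1.09×10^-7 m = 108.5 nm.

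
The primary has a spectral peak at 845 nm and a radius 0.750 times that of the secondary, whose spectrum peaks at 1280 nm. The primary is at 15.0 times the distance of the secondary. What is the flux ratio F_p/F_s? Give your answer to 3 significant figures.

0.0132

Wien's law: T_p/T_s = λ_s/λ_p = 1280/845 = 1.515.
L_p/L_s = (R_p/R_s)²(T_p/T_s)⁴ = (0.750)²(1.515)⁴ = 2.962.
F_p/F_s = (L_p/L_s)/(d_p/d_s)² = 2.962/(15.0)² = 0.01316.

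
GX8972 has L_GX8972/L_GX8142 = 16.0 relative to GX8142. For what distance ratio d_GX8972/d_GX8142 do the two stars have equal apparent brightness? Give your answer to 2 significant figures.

4.0

Equal flux requires L_GX8972/d_GX8972² = L_GX8142/d_GX8142², so d_GX8972/d_GX8142 = √(L_GX8972/L_GX8142)
= √(16.0) = 4.000.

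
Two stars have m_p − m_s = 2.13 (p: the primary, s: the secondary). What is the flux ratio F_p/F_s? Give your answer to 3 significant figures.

0.141

F_p/F_s = 10^(−(m_p − m_s)/2.5) = 10^(-2.13/2.5) = 10^-0.852 = 0.1406.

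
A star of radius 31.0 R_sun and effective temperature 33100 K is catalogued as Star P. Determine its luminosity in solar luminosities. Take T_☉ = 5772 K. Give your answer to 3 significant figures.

L/L_☉ = (R/R_☉)² (T/T_☉)⁴ = (31.0)² × (33100/5772)⁴
       = 961.0 × (5.735)⁴ = 961.0 × 1081 = 1.039×10^6.

1.04×10^6 solar luminosities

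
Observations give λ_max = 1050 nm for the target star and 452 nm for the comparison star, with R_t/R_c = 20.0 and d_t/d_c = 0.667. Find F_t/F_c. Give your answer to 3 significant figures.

30.9

Wien's law: T_t/T_c = λ_c/λ_t = 452/1050 = 0.4305.
L_t/L_c = (R_t/R_c)²(T_t/T_c)⁴ = (20.0)²(0.4305)⁴ = 13.74.
F_t/F_c = (L_t/L_c)/(d_t/d_c)² = 13.74/(0.667)² = 30.87.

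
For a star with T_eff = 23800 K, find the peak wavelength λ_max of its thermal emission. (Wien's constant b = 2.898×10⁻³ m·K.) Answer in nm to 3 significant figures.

λ_max = b/T = 2.898×10⁻³ / 23800 = 1.22×10^-7 m = 121.8 nm.

122 nm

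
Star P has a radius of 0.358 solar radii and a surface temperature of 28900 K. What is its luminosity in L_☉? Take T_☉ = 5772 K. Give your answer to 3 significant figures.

L/L_☉ = (R/R_☉)² (T/T_☉)⁴ = (0.358)² × (28900/5772)⁴
       = 0.1282 × (5.007)⁴ = 0.1282 × 628.5 = 80.55.

80.5 L_☉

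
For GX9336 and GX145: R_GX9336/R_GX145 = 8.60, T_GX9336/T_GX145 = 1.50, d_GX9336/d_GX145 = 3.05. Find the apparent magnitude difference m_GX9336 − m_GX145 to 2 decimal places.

-4.01

L_GX9336/L_GX145 = (8.60)²(1.50)⁴ = 374.4.
F_GX9336/F_GX145 = (L_GX9336/L_GX145)/(d_GX9336/d_GX145)² = 374.4/9.302 = 40.25.
m_GX9336 − m_GX145 = −2.5 log₁₀(40.25) = -4.01.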